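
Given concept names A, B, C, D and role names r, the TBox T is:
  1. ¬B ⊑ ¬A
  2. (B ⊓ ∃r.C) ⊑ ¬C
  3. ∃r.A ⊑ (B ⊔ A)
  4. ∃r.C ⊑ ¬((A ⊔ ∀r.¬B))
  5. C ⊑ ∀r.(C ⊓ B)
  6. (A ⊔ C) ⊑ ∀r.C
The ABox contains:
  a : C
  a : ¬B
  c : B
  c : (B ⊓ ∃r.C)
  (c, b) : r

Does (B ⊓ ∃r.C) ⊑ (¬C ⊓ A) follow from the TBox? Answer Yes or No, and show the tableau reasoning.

No

1. (B ⊓ ∃r.C) ⊑ (¬C ⊓ A)  ⇔  ((B ⊓ ∃r.C) ⊓ (C ⊔ ¬A)) unsat w.r.t. T
   apply at x₀: (B ⊓ ∃r.C)⊑¬C; ∃r.C⊑¬((A ⊔ ∀r.¬B))
   open: L(x₀) ⊇ {B, ¬A, ¬C, ∀r.¬A, ∃r.B, …} (+ ∃-successors)
2. Hence (B ⊓ ∃r.C) ⊑ (¬C ⊓ A): not entailed.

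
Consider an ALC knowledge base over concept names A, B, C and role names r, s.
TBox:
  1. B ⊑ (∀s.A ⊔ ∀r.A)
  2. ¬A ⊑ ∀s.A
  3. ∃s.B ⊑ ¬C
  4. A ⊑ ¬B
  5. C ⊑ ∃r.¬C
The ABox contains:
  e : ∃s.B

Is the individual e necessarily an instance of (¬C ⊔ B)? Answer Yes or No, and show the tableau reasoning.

Yes

1. e : (¬C ⊔ B)?  L(e) = {∃s.B} ∪ {(C ⊓ ¬B)}
   clash {C, ¬C} at e — e ∈ (¬C ⊔ B)
2. Hence e : (¬C ⊔ B): entailed.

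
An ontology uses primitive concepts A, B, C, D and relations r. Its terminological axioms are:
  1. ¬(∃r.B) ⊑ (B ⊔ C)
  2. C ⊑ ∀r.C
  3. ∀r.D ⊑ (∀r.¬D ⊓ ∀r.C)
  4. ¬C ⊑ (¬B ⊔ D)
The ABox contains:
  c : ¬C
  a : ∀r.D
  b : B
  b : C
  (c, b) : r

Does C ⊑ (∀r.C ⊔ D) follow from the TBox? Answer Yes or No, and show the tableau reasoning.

1. C ⊑ (∀r.C ⊔ D)  ⇔  (C ⊓ (∃r.¬C ⊓ ¬D)) unsat w.r.t. T
   all branches close; clash {C, ¬C} at an ∃-successor
2. Hence C ⊑ (∀r.C ⊔ D): entailed.

Yes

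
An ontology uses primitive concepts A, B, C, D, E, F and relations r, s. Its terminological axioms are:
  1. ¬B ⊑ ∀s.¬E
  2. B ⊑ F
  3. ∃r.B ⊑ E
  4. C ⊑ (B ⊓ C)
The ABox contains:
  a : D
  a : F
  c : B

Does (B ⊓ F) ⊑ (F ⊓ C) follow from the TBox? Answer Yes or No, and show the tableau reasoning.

1. (B ⊓ F) ⊑ (F ⊓ C)  ⇔  ((B ⊓ F) ⊓ (¬F ⊔ ¬C)) unsat w.r.t. T
   open: L(x₀) ⊇ {B, F, ¬C, ∀r.¬B}
2. Hence (B ⊓ F) ⊑ (F ⊓ C): not entailed.

No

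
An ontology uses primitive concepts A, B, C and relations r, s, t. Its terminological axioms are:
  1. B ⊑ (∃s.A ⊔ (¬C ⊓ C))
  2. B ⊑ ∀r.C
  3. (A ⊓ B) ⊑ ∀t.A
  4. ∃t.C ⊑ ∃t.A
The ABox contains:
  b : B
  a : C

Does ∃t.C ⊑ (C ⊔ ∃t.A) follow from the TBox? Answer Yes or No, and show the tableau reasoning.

Yes

1. ∃t.C ⊑ (C ⊔ ∃t.A)  ⇔  (∃t.C ⊓ (¬C ⊓ ∀t.¬A)) unsat w.r.t. T
   all branches close; clash {C, ¬C} at x₀
2. Hence ∃t.C ⊑ (C ⊔ ∃t.A): entailed.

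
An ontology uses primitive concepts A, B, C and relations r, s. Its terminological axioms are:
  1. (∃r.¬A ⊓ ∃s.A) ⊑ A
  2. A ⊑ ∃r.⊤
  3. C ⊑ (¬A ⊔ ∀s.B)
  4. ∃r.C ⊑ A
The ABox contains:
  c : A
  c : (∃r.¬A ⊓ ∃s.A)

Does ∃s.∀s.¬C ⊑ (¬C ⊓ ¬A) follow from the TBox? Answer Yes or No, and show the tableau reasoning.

1. ∃s.∀s.¬C ⊑ (¬C ⊓ ¬A)  ⇔  (∃s.∀s.¬C ⊓ (C ⊔ A)) unsat w.r.t. T
   open: L(x₀) ⊇ {C, ¬A, ∀r.A, ∀r.¬C, ∃s.∀s.¬C} (+ ∃-successors)
2. Hence ∃s.∀s.¬C ⊑ (¬C ⊓ ¬A): not entailed.

No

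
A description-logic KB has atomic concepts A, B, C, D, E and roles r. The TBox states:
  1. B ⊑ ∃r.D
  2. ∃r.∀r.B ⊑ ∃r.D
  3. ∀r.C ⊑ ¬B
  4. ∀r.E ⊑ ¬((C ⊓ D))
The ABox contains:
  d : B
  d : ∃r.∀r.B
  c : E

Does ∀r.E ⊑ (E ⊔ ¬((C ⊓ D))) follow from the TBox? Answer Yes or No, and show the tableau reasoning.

Yes

1. ∀r.E ⊑ (E ⊔ ¬((C ⊓ D)))  ⇔  (∀r.E ⊓ (¬E ⊓ (C ⊓ D))) unsat w.r.t. T
   all branches close; clash {D, ¬D} at x₀
2. Hence ∀r.E ⊑ (E ⊔ ¬((C ⊓ D))): entailed.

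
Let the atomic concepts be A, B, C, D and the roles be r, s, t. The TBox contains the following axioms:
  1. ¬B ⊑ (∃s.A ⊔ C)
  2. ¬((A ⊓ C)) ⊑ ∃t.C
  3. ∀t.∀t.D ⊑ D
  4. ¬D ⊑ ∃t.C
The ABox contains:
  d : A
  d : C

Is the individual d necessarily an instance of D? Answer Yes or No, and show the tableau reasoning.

No

1. d : D?  L(d) = {A, C} ∪ {¬D}
   apply at d: ¬D⊑∃t.C
   open: L(d) ⊇ {A, B, C, ¬D, ∃t.C, …} (+ ∃-successors) — d ∉ D possible
2. Hence d : D: not entailed.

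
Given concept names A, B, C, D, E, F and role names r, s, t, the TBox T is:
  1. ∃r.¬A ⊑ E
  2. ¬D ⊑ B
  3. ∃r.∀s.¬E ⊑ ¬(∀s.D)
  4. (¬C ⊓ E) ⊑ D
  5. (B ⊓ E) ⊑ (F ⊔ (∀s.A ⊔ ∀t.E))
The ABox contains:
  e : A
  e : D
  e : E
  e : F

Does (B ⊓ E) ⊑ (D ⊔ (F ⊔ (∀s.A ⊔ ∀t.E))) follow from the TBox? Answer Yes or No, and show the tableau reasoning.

1. (B ⊓ E) ⊑ (D ⊔ (F ⊔ (∀s.A ⊔ ∀t.E)))  ⇔  ((B ⊓ E) ⊓ (¬D ⊓ (¬F ⊓ (∃s.¬A ⊓ ∃t.¬E)))) unsat w.r.t. T
   all branches close; clash {D, ¬D} at x₀
2. Hence (B ⊓ E) ⊑ (D ⊔ (F ⊔ (∀s.A ⊔ ∀t.E))): entailed.

Yes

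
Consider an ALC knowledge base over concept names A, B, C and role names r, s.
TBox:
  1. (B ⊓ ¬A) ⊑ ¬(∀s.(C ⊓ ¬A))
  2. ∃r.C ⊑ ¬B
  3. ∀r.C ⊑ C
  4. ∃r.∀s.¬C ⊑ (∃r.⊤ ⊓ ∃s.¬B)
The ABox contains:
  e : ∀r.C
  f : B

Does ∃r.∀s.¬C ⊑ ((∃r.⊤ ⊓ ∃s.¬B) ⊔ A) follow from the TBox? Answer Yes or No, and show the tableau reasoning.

1. ∃r.∀s.¬C ⊑ ((∃r.⊤ ⊓ ∃s.¬B) ⊔ A)  ⇔  (∃r.∀s.¬C ⊓ ((∀r.⊥ ⊔ ∀s.B) ⊓ ¬A)) unsat w.r.t. T
   all branches close; clash {B, ¬B} at an ∃-successor
2. Hence ∃r.∀s.¬C ⊑ ((∃r.⊤ ⊓ ∃s.¬B) ⊔ A): entailed.

Yes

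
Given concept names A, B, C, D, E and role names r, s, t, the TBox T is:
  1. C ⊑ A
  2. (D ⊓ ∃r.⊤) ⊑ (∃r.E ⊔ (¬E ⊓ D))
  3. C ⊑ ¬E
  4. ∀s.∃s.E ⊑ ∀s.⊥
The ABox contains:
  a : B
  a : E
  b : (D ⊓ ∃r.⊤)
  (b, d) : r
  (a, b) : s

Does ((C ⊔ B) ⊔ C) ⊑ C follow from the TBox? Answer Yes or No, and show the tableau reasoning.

1. ((C ⊔ B) ⊔ C) ⊑ C  ⇔  (((C ⊔ B) ⊔ C) ⊓ ¬C) unsat w.r.t. T
   open: L(x₀) ⊇ {B, ¬C, ¬D, ∃s.∀s.¬E} (+ ∃-successors)
2. Hence ((C ⊔ B) ⊔ C) ⊑ C: not entailed.

No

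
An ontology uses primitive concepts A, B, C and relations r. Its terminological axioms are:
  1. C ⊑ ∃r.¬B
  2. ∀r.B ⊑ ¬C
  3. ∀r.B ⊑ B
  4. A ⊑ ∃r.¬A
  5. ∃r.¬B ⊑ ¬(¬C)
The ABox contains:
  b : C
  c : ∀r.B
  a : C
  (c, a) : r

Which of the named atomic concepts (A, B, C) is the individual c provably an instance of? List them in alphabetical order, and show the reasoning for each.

1. c : A?  L(c) = {∀r.B} ∪ {¬A}
   apply at c: ∀r.B⊑¬C; ∀r.B⊑B
   open: L(c) ⊇ {B, ¬A, ¬C, ∀r.B} — c ∉ A possible
2. c : B?  L(c) = {∀r.B} ∪ {¬B}
   clash {B, ¬B} at an ∃-successor — c ∈ B
3. c : C?  L(c) = {∀r.B} ∪ {¬C}
   apply at c: ∀r.B⊑B
   open: L(c) ⊇ {B, ¬A, ¬C, ∀r.B} — c ∉ C possible
4. Entailed for c: {B}

{B}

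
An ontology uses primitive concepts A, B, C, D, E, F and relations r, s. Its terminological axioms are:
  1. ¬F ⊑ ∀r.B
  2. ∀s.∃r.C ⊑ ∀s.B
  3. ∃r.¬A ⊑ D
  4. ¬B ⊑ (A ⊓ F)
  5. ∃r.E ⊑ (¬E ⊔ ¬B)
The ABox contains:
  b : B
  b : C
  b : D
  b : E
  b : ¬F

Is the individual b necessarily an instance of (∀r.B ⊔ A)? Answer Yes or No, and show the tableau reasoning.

1. b : (∀r.B ⊔ A)?  L(b) = {B, C, D, E, ¬F} ∪ {(∃r.¬B ⊓ ¬A)}
   clash {B, ¬B} at b — b ∈ (∀r.B ⊔ A)
2. Hence b : (∀r.B ⊔ A): entailed.

Yes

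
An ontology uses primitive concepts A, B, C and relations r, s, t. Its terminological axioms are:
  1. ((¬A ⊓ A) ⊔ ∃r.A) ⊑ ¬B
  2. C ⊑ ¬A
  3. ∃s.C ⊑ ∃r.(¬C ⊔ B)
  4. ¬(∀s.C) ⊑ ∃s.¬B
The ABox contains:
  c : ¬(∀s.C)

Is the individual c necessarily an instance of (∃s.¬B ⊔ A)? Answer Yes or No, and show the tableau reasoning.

1. c : (∃s.¬B ⊔ A)?  L(c) = {¬(∀s.C)} ∪ {(∀s.B ⊓ ¬A)}
   clash {B, ¬B} at an ∃-successor — c ∈ (∃s.¬B ⊔ A)
2. Hence c : (∃s.¬B ⊔ A): entailed.

Yes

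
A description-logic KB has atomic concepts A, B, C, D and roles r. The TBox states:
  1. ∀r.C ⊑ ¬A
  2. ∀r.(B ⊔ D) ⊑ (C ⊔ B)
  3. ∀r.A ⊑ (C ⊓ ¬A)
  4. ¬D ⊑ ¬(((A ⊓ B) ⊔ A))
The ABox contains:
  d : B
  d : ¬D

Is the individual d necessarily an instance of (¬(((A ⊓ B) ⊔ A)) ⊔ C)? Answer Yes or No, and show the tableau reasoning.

1. d : (¬(((A ⊓ B) ⊔ A)) ⊔ C)?  L(d) = {B, ¬D} ∪ {(((A ⊓ B) ⊔ A) ⊓ ¬C)}
   clash {A, ¬A} at d — d ∈ (¬(((A ⊓ B) ⊔ A)) ⊔ C)
2. Hence d : (¬(((A ⊓ B) ⊔ A)) ⊔ C): entailed.

Yes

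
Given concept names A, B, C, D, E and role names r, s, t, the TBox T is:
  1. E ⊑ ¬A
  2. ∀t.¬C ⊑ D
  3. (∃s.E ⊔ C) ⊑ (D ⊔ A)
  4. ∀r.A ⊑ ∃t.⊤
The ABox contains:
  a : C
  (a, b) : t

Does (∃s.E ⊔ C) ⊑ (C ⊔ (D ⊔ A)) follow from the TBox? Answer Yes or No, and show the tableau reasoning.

1. (∃s.E ⊔ C) ⊑ (C ⊔ (D ⊔ A))  ⇔  ((∃s.E ⊔ C) ⊓ (¬C ⊓ (¬D ⊓ ¬A))) unsat w.r.t. T
   all branches close; clash {C, ¬C} at x₀
2. Hence (∃s.E ⊔ C) ⊑ (C ⊔ (D ⊔ A)): entailed.

Yes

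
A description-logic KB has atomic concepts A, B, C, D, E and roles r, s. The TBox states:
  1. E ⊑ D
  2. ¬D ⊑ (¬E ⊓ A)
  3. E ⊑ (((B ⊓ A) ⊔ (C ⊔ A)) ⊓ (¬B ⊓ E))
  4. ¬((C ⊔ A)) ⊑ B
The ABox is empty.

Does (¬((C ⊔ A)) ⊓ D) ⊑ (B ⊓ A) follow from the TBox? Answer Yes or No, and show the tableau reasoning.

1. (¬((C ⊔ A)) ⊓ D) ⊑ (B ⊓ A)  ⇔  (((¬C ⊓ ¬A) ⊓ D) ⊓ (¬B ⊔ ¬A)) unsat w.r.t. T
   apply at x₀: ¬((C ⊔ A))⊑B
   open: L(x₀) ⊇ {B, D, ¬A, ¬C, ¬E}
2. Hence (¬((C ⊔ A)) ⊓ D) ⊑ (B ⊓ A): not entailed.

No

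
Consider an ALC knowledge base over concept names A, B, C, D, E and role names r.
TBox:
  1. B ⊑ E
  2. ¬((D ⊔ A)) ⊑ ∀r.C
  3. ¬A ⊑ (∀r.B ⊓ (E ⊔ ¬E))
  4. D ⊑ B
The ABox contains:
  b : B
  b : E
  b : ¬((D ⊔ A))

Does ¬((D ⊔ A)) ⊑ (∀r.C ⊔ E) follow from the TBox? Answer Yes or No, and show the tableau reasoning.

1. ¬((D ⊔ A)) ⊑ (∀r.C ⊔ E)  ⇔  ((¬D ⊓ ¬A) ⊓ (∃r.¬C ⊓ ¬E)) unsat w.r.t. T
   all branches close; clash {E, ¬E} at x₀
2. Hence ¬((D ⊔ A)) ⊑ (∀r.C ⊔ E): entailed.

Yes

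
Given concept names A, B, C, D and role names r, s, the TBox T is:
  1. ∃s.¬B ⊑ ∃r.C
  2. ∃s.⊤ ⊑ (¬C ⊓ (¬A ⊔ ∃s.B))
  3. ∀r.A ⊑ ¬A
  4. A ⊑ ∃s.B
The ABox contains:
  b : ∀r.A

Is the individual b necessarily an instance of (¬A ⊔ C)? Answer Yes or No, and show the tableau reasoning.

Yes

1. b : (¬A ⊔ C)?  L(b) = {∀r.A} ∪ {(A ⊓ ¬C)}
   clash {A, ¬A} at b — b ∈ (¬A ⊔ C)
2. Hence b : (¬A ⊔ C): entailed.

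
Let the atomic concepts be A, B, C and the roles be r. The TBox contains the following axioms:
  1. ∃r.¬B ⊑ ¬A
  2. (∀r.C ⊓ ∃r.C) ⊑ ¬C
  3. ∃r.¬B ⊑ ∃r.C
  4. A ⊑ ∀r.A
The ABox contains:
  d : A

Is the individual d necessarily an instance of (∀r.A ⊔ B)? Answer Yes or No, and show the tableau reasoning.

1. d : (∀r.A ⊔ B)?  L(d) = {A} ∪ {(∃r.¬A ⊓ ¬B)}
   clash {A, ¬A} at d — d ∈ (∀r.A ⊔ B)
2. Hence d : (∀r.A ⊔ B): entailed.

Yes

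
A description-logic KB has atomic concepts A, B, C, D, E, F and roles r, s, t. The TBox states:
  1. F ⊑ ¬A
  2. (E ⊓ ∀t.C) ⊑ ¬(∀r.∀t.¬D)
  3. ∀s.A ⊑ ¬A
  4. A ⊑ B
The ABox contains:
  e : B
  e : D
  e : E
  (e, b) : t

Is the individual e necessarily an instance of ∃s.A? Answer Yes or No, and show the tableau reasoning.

1. e : ∃s.A?  L(e) = {B, D, E} ∪ {∀s.¬A}
   open: L(e) ⊇ {B, D, E, ¬F, ∀s.¬A, …} (+ ∃-successors) — e ∉ ∃s.A possible
2. Hence e : ∃s.A: not entailed.

No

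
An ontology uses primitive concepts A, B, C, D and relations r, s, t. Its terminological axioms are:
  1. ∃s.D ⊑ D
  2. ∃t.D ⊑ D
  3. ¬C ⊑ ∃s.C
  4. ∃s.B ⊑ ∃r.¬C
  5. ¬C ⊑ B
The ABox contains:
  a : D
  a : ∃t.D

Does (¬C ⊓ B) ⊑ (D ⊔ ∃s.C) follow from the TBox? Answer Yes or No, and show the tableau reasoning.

Yes

1. (¬C ⊓ B) ⊑ (D ⊔ ∃s.C)  ⇔  ((¬C ⊓ B) ⊓ (¬D ⊓ ∀s.¬C)) unsat w.r.t. T
   all branches close; clash {D, ¬D} at x₀
2. Hence (¬C ⊓ B) ⊑ (D ⊔ ∃s.C): entailed.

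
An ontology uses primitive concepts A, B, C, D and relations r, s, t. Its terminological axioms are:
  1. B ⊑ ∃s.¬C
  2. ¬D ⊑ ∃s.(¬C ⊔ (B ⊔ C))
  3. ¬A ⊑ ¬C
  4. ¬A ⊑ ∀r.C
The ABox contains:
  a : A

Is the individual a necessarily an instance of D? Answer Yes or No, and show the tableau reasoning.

No

1. a : D?  L(a) = {A} ∪ {¬D}
   apply at a: ¬D⊑∃s.(¬C ⊔ (B ⊔ C))
   open: L(a) ⊇ {A, ¬B, ¬D, ∃s.(¬C ⊔ (B ⊔ C))} (+ ∃-successors) — a ∉ D possible
2. Hence a : D: not entailed.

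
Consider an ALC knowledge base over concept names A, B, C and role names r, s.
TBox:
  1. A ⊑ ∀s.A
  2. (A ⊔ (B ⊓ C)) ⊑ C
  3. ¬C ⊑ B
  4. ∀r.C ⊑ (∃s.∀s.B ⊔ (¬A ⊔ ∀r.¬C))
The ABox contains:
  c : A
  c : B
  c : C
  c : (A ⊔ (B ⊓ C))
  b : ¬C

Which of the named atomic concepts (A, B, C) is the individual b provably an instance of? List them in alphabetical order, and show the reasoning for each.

1. b : A?  L(b) = {¬C} ∪ {¬A}
   apply at b: ¬C⊑B
   open: L(b) ⊇ {B, ¬A, ¬C, ∃r.¬C} (+ ∃-successors) — b ∉ A possible
2. b : B?  L(b) = {¬C} ∪ {¬B}
   clash {B, ¬B} at b — b ∈ B
3. b : C?  L(b) = {¬C} ∪ {¬C}
   apply at b: ¬C⊑B
   open: L(b) ⊇ {B, ¬A, ¬C, ∃r.¬C} (+ ∃-successors) — b ∉ C possible
4. Entailed for b: {B}

{B}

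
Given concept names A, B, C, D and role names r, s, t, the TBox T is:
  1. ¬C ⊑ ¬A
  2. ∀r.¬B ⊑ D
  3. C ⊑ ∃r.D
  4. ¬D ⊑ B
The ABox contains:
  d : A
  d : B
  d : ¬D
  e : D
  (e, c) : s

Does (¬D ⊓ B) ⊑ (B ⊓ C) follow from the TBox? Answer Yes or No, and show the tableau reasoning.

1. (¬D ⊓ B) ⊑ (B ⊓ C)  ⇔  ((¬D ⊓ B) ⊓ (¬B ⊔ ¬C)) unsat w.r.t. T
   open: L(x₀) ⊇ {B, ¬A, ¬C, ¬D, ∃r.B} (+ ∃-successors)
2. Hence (¬D ⊓ B) ⊑ (B ⊓ C): not entailed.

No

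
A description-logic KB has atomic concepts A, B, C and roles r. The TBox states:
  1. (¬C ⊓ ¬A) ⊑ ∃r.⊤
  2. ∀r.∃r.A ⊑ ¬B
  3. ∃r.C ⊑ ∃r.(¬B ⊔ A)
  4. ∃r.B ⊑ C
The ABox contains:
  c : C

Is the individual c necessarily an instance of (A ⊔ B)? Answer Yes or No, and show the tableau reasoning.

1. c : (A ⊔ B)?  L(c) = {C} ∪ {(¬A ⊓ ¬B)}
   open: L(c) ⊇ {C, ¬A, ¬B, ∀r.¬C} — c ∉ (A ⊔ B) possible
2. Hence c : (A ⊔ B): not entailed.

No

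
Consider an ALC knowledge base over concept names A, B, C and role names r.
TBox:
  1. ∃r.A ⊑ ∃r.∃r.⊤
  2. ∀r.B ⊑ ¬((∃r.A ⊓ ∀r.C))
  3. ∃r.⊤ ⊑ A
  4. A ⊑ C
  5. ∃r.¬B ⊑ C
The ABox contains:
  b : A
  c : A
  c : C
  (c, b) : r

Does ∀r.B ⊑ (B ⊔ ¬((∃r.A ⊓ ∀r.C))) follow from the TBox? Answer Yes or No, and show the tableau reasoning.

1. ∀r.B ⊑ (B ⊔ ¬((∃r.A ⊓ ∀r.C)))  ⇔  (∀r.B ⊓ (¬B ⊓ (∃r.A ⊓ ∀r.C))) unsat w.r.t. T
   all branches close; clash {C, ¬C} at an ∃-successor
2. Hence ∀r.B ⊑ (B ⊔ ¬((∃r.A ⊓ ∀r.C))): entailed.

Yes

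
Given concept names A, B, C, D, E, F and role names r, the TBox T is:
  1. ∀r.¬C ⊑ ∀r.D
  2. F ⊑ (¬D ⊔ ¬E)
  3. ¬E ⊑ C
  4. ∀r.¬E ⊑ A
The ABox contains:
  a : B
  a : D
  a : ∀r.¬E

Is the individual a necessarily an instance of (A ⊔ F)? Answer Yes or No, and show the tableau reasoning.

Yes

1. a : (A ⊔ F)?  L(a) = {B, D, ∀r.¬E} ∪ {(¬A ⊓ ¬F)}
   clash {A, ¬A} at a — a ∈ (A ⊔ F)
2. Hence a : (A ⊔ F): entailed.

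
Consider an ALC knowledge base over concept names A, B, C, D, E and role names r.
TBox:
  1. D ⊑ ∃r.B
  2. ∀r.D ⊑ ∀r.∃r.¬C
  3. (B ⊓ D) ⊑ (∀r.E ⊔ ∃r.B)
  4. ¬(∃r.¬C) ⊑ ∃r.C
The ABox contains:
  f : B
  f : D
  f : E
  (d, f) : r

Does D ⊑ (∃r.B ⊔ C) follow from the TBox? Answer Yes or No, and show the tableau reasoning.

Yes

1. D ⊑ (∃r.B ⊔ C)  ⇔  (D ⊓ (∀r.¬B ⊓ ¬C)) unsat w.r.t. T
   all branches close; clash {B, ¬B} at an ∃-successor
2. Hence D ⊑ (∃r.B ⊔ C): entailed.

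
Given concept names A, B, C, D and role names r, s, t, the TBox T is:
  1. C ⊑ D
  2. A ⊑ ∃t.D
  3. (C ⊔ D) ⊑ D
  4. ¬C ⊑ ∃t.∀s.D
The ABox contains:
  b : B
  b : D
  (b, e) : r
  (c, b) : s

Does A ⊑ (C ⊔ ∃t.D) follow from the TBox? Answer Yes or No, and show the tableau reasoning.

1. A ⊑ (C ⊔ ∃t.D)  ⇔  (A ⊓ (¬C ⊓ ∀t.¬D)) unsat w.r.t. T
   all branches close; clash {D, ¬D} at an ∃-successor
2. Hence A ⊑ (C ⊔ ∃t.D): entailed.

Yes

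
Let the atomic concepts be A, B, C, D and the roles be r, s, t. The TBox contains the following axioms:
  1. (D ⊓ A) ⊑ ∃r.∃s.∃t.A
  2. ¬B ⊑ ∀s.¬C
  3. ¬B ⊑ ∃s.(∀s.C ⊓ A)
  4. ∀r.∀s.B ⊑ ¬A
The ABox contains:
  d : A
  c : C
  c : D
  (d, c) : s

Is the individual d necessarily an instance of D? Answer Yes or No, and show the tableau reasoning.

1. d : D?  L(d) = {A} ∪ {¬D}
   open: L(d) ⊇ {A, B, ¬D, ∃r.∃s.¬B} (+ ∃-successors) — d ∉ D possible
2. Hence d : D: not entailed.

No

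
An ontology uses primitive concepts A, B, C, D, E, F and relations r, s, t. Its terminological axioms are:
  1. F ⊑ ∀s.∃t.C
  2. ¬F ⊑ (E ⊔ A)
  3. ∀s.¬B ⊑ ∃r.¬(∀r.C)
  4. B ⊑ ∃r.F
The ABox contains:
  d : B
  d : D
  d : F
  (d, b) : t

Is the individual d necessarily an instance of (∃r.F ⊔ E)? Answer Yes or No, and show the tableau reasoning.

Yes

1. d : (∃r.F ⊔ E)?  L(d) = {B, D, F} ∪ {(∀r.¬F ⊓ ¬E)}
   clash {F, ¬F} at an ∃-successor — d ∈ (∃r.F ⊔ E)
2. Hence d : (∃r.F ⊔ E): entailed.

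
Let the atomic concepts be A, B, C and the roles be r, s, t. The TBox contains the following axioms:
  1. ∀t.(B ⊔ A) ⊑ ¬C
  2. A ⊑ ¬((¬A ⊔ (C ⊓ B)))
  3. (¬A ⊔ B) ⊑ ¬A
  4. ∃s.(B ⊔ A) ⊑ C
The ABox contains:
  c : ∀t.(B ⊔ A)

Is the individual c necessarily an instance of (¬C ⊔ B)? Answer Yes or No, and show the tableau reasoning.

Yes

1. c : (¬C ⊔ B)?  L(c) = {∀t.(B ⊔ A)} ∪ {(C ⊓ ¬B)}
   clash {C, ¬C} at c — c ∈ (¬C ⊔ B)
2. Hence c : (¬C ⊔ B): entailed.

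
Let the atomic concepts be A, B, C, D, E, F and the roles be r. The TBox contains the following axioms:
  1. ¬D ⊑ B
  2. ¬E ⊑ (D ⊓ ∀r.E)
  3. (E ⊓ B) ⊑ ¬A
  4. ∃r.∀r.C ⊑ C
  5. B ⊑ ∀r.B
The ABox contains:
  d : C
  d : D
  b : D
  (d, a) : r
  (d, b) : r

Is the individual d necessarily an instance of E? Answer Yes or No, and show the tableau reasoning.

1. d : E?  L(d) = {C, D} ∪ {¬E}
   apply at d: ¬E⊑(D ⊓ ∀r.E)
   open: L(d) ⊇ {C, D, ¬B, ¬E, ∀r.E} — d ∉ E possible
2. Hence d : E: not entailed.

No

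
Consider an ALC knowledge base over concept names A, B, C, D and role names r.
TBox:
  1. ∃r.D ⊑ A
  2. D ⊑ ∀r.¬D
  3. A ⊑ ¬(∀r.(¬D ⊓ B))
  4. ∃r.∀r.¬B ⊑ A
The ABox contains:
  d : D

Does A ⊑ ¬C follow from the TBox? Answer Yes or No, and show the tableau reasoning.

No

1. A ⊑ ¬C  ⇔  (A ⊓ C) unsat w.r.t. T
   apply at x₀: A⊑¬(∀r.(¬D ⊓ B))
   open: L(x₀) ⊇ {A, C, ¬D, ∃r.(D ⊔ ¬B)} (+ ∃-successors)
2. Hence A ⊑ ¬C: not entailed.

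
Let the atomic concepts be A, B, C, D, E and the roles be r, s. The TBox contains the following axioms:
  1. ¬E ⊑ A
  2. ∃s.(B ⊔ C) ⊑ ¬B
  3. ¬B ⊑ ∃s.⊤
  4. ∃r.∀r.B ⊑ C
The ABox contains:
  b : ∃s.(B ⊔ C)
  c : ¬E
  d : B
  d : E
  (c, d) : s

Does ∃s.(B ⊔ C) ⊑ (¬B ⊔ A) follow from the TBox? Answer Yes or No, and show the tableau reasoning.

1. ∃s.(B ⊔ C) ⊑ (¬B ⊔ A)  ⇔  (∃s.(B ⊔ C) ⊓ (B ⊓ ¬A)) unsat w.r.t. T
   all branches close; clash {A, ¬A} at x₀
2. Hence ∃s.(B ⊔ C) ⊑ (¬B ⊔ A): entailed.

Yes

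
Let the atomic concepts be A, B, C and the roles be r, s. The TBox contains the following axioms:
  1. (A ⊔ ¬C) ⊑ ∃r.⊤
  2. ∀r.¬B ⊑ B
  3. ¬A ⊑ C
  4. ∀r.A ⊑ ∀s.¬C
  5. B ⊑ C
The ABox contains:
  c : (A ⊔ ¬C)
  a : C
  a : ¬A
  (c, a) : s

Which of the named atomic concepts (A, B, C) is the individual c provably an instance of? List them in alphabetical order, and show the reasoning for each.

{A}

1. c : A?  L(c) = {(A ⊔ ¬C)} ∪ {¬A}
   clash {C, ¬C} at c — c ∈ A
2. c : B?  L(c) = {(A ⊔ ¬C)} ∪ {¬B}
   apply at c: (A ⊔ ¬C)⊑∃r.⊤
   open: L(c) ⊇ {A, ¬B, ∃r.B, ∃r.¬A, ∃r.⊤} (+ ∃-successors) — c ∉ B possible
3. c : C?  L(c) = {(A ⊔ ¬C)} ∪ {¬C}
   apply at c: (A ⊔ ¬C)⊑∃r.⊤
   open: L(c) ⊇ {A, ¬B, ¬C, ∃r.B, ∃r.¬A, …} (+ ∃-successors) — c ∉ C possible
4. Entailed for c: {A}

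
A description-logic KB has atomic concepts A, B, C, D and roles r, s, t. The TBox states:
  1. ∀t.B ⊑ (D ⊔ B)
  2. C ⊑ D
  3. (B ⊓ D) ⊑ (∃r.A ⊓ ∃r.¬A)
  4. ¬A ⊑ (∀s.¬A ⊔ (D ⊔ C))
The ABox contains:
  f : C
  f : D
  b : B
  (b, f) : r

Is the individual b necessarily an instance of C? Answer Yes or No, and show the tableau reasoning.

1. b : C?  L(b) = {B} ∪ {¬C}
   open: L(b) ⊇ {A, B, ¬C, ¬D, ∃t.¬B} (+ ∃-successors) — b ∉ C possible
2. Hence b : C: not entailed.

No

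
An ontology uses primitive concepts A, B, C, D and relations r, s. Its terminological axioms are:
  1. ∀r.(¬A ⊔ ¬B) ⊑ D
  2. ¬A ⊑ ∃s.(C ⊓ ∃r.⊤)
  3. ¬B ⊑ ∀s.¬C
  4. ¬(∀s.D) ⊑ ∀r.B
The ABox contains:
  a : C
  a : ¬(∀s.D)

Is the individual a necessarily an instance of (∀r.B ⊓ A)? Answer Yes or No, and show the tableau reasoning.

1. a : (∀r.B ⊓ A)?  L(a) = {C, ¬(∀s.D)} ∪ {(∃r.¬B ⊔ ¬A)}
   apply at a: ¬(∀s.D)⊑∀r.B
   open: L(a) ⊇ {B, C, ¬A, ∀r.B, ∃r.(A ⊓ B), …} (+ ∃-successors) — a ∉ (∀r.B ⊓ A) possible
2. Hence a : (∀r.B ⊓ A): not entailed.

No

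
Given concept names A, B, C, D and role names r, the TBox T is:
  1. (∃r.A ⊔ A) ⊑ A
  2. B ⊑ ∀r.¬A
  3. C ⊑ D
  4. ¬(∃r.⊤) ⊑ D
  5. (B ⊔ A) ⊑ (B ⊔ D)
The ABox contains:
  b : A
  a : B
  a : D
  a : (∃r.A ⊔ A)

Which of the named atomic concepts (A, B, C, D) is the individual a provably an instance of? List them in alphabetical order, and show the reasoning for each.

1. a : A?  L(a) = {B, D, (∃r.A ⊔ A)} ∪ {¬A}
   clash {A, ¬A} at a — a ∈ A
2. a : B?  L(a) = {B, D, (∃r.A ⊔ A)} ∪ {¬B}
   clash {B, ¬B} at a — a ∈ B
3. a : C?  L(a) = {B, D, (∃r.A ⊔ A)} ∪ {¬C}
   apply at a: (∃r.A ⊔ A)⊑A; B⊑∀r.¬A
   open: L(a) ⊇ {A, B, D, ¬C, ∀r.¬A} — a ∉ C possible
4. a : D?  L(a) = {B, D, (∃r.A ⊔ A)} ∪ {¬D}
   clash {D, ¬D} at a — a ∈ D
5. Entailed for a: {A, B, D}

{A, B, D}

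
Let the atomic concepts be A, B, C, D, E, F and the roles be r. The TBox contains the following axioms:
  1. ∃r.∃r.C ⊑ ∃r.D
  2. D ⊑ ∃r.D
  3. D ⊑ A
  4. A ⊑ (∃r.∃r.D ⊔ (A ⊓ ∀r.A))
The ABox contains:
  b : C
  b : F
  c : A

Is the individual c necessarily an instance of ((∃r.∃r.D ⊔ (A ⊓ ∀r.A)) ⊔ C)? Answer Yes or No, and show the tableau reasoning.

Yes

1. c : ((∃r.∃r.D ⊔ (A ⊓ ∀r.A)) ⊔ C)?  L(c) = {A} ∪ {((∀r.∀r.¬D ⊓ (¬A ⊔ ∃r.¬A)) ⊓ ¬C)}
   clash {A, ¬A} at an ∃-successor — c ∈ ((∃r.∃r.D ⊔ (A ⊓ ∀r.A)) ⊔ C)
2. Hence c : ((∃r.∃r.D ⊔ (A ⊓ ∀r.A)) ⊔ C): entailed.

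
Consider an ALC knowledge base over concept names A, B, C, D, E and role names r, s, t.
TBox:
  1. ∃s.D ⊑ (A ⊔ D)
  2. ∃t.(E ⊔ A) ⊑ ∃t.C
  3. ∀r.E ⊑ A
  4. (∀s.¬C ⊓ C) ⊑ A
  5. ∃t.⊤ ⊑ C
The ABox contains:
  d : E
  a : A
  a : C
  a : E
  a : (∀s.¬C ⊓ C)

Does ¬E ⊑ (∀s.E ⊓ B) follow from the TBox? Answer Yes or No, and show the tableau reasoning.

1. ¬E ⊑ (∀s.E ⊓ B)  ⇔  (¬E ⊓ (∃s.¬E ⊔ ¬B)) unsat w.r.t. T
   open: L(x₀) ⊇ {¬E, ∀s.¬D, ∀t.(¬E ⊓ ¬A), ∀t.⊥, ∃r.¬E, …} (+ ∃-successors)
2. Hence ¬E ⊑ (∀s.E ⊓ B): not entailed.

No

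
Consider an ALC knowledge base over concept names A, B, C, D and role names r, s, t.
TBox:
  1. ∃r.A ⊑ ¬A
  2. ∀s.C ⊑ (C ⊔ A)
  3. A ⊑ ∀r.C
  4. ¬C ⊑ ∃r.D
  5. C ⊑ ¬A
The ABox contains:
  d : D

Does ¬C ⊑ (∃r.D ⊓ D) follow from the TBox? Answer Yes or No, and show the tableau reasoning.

No

1. ¬C ⊑ (∃r.D ⊓ D)  ⇔  (¬C ⊓ (∀r.¬D ⊔ ¬D)) unsat w.r.t. T
   apply at x₀: ¬C⊑∃r.D
   open: L(x₀) ⊇ {¬A, ¬C, ¬D, ∃r.D, ∃s.¬C} (+ ∃-successors)
2. Hence ¬C ⊑ (∃r.D ⊓ D): not entailed.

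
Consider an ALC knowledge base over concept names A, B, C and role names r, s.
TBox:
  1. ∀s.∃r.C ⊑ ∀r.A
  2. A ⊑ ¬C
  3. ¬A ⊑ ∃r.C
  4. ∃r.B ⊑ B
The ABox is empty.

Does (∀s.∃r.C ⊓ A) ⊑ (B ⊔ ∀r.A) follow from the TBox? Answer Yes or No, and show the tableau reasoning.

1. (∀s.∃r.C ⊓ A) ⊑ (B ⊔ ∀r.A)  ⇔  ((∀s.∃r.C ⊓ A) ⊓ (¬B ⊓ ∃r.¬A)) unsat w.r.t. T
   all branches close; clash {B, ¬B} at x₀
2. Hence (∀s.∃r.C ⊓ A) ⊑ (B ⊔ ∀r.A): entailed.

Yes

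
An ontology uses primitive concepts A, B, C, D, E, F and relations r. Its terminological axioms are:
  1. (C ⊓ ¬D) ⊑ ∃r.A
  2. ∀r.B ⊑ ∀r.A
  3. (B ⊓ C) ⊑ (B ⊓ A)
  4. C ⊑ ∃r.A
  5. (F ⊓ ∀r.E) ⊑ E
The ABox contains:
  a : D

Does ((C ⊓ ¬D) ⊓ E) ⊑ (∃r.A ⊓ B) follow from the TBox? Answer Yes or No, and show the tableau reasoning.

1. ((C ⊓ ¬D) ⊓ E) ⊑ (∃r.A ⊓ B)  ⇔  (((C ⊓ ¬D) ⊓ E) ⊓ (∀r.¬A ⊔ ¬B)) unsat w.r.t. T
   apply at x₀: (C ⊓ ¬D)⊑∃r.A; C⊑∃r.A
   open: L(x₀) ⊇ {C, E, ¬B, ¬D, ∃r.A, …} (+ ∃-successors)
2. Hence ((C ⊓ ¬D) ⊓ E) ⊑ (∃r.A ⊓ B): not entailed.

No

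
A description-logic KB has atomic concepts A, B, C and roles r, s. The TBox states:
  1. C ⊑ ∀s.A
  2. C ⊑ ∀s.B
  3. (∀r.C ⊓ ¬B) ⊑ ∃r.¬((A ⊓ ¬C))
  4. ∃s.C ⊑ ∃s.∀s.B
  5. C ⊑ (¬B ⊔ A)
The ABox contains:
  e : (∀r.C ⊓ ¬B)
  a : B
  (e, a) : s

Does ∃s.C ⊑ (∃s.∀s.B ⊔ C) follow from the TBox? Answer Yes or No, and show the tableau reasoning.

1. ∃s.C ⊑ (∃s.∀s.B ⊔ C)  ⇔  (∃s.C ⊓ (∀s.∃s.¬B ⊓ ¬C)) unsat w.r.t. T
   all branches close; clash {B, ¬B} at an ∃-successor
2. Hence ∃s.C ⊑ (∃s.∀s.B ⊔ C): entailed.

Yes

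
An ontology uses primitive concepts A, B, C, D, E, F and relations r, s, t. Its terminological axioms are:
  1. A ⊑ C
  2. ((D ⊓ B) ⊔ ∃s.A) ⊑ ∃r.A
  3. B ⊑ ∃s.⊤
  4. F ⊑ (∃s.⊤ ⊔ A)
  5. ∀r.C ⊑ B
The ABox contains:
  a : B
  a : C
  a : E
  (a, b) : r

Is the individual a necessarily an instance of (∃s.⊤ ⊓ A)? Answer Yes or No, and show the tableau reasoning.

1. a : (∃s.⊤ ⊓ A)?  L(a) = {B, C, E} ∪ {(∀s.⊥ ⊔ ¬A)}
   apply at a: B⊑∃s.⊤
   open: L(a) ⊇ {B, C, E, ¬A, ¬D, …} (+ ∃-successors) — a ∉ (∃s.⊤ ⊓ A) possible
2. Hence a : (∃s.⊤ ⊓ A): not entailed.

No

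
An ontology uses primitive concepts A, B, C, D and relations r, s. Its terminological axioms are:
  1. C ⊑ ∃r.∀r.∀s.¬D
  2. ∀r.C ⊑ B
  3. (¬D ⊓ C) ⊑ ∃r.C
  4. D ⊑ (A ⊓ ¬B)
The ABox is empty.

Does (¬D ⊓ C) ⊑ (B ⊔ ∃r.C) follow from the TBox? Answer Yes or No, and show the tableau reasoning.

1. (¬D ⊓ C) ⊑ (B ⊔ ∃r.C)  ⇔  ((¬D ⊓ C) ⊓ (¬B ⊓ ∀r.¬C)) unsat w.r.t. T
   all branches close; clash {B, ¬B} at x₀
2. Hence (¬D ⊓ C) ⊑ (B ⊔ ∃r.C): entailed.

Yes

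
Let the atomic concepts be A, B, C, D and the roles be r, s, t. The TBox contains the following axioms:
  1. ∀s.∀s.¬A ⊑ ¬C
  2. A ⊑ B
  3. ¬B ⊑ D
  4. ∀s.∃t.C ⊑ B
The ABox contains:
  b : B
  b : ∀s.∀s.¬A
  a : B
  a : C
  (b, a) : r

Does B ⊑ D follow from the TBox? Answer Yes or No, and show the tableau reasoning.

1. B ⊑ D  ⇔  (B ⊓ ¬D) unsat w.r.t. T
   open: L(x₀) ⊇ {B, ¬D, ∃s.∃s.A} (+ ∃-successors)
2. Hence B ⊑ D: not entailed.

No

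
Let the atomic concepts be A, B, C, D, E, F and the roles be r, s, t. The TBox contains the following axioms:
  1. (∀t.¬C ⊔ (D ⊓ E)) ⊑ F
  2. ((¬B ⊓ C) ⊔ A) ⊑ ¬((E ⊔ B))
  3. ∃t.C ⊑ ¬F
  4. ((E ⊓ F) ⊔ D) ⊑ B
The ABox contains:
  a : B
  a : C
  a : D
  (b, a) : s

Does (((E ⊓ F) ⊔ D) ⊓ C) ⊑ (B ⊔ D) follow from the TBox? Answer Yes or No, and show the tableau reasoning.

Yes

1. (((E ⊓ F) ⊔ D) ⊓ C) ⊑ (B ⊔ D)  ⇔  ((((E ⊓ F) ⊔ D) ⊓ C) ⊓ (¬B ⊓ ¬D)) unsat w.r.t. T
   all branches close; clash {D, ¬D} at x₀
2. Hence (((E ⊓ F) ⊔ D) ⊓ C) ⊑ (B ⊔ D): entailed.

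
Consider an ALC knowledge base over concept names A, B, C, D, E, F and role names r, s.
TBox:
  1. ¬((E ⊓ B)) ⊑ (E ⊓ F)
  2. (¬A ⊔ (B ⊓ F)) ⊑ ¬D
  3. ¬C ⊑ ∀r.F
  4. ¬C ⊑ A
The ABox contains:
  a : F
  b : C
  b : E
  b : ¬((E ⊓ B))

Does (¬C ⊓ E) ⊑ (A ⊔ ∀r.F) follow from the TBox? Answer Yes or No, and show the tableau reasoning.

Yes

1. (¬C ⊓ E) ⊑ (A ⊔ ∀r.F)  ⇔  ((¬C ⊓ E) ⊓ (¬A ⊓ ∃r.¬F)) unsat w.r.t. T
   all branches close; clash {A, ¬A} at x₀
2. Hence (¬C ⊓ E) ⊑ (A ⊔ ∀r.F): entailed.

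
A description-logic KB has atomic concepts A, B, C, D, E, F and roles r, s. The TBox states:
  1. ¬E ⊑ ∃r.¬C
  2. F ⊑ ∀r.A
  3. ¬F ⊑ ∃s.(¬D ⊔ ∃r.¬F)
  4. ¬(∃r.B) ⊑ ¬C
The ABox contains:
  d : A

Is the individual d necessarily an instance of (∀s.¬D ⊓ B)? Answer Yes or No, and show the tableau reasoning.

1. d : (∀s.¬D ⊓ B)?  L(d) = {A} ∪ {(∃s.D ⊔ ¬B)}
   open: L(d) ⊇ {A, E, ¬F, ∃r.B, ∃s.(¬D ⊔ ∃r.¬F), …} (+ ∃-successors) — d ∉ (∀s.¬D ⊓ B) possible
2. Hence d : (∀s.¬D ⊓ B): not entailed.

No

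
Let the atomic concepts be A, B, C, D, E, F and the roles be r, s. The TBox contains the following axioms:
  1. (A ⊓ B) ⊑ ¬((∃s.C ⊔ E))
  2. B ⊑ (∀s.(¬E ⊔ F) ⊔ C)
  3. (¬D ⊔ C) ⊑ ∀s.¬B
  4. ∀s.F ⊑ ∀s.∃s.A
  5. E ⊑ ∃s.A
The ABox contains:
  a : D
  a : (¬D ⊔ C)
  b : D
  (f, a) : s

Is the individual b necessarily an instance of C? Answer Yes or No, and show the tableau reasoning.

1. b : C?  L(b) = {D} ∪ {¬C}
   open: L(b) ⊇ {D, ¬A, ¬B, ¬C, ¬E, …} (+ ∃-successors) — b ∉ C possible
2. Hence b : C: not entailed.

No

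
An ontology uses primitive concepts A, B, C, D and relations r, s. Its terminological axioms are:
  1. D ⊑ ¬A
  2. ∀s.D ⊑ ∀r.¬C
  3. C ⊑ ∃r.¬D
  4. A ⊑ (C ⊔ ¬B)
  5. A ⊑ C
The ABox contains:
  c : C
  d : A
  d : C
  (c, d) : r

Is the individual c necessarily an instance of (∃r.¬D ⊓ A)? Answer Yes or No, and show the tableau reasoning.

1. c : (∃r.¬D ⊓ A)?  L(c) = {C} ∪ {(∀r.D ⊔ ¬A)}
   apply at c: C⊑∃r.¬D
   open: L(c) ⊇ {C, ¬A, ¬D, ∃r.¬D, ∃s.¬D} (+ ∃-successors) — c ∉ (∃r.¬D ⊓ A) possible
2. Hence c : (∃r.¬D ⊓ A): not entailed.

No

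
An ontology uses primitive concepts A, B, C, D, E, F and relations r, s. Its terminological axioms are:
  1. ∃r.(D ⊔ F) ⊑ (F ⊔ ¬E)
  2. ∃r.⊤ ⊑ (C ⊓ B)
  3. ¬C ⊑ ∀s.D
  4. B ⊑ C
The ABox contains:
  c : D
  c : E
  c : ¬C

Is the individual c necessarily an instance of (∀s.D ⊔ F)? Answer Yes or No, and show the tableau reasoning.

1. c : (∀s.D ⊔ F)?  L(c) = {D, E, ¬C} ∪ {(∃s.¬D ⊓ ¬F)}
   clash {C, ¬C} at c — c ∈ (∀s.D ⊔ F)
2. Hence c : (∀s.D ⊔ F): entailed.

Yes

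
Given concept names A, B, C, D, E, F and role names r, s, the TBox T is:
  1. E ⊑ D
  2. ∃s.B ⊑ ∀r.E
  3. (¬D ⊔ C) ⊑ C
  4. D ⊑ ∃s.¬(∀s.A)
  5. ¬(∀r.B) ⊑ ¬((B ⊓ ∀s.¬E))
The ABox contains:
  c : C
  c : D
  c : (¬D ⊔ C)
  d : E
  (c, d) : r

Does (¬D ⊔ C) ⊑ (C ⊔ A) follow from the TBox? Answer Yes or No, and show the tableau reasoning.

Yes

1. (¬D ⊔ C) ⊑ (C ⊔ A)  ⇔  ((¬D ⊔ C) ⊓ (¬C ⊓ ¬A)) unsat w.r.t. T
   all branches close; clash {C, ¬C} at x₀
2. Hence (¬D ⊔ C) ⊑ (C ⊔ A): entailed.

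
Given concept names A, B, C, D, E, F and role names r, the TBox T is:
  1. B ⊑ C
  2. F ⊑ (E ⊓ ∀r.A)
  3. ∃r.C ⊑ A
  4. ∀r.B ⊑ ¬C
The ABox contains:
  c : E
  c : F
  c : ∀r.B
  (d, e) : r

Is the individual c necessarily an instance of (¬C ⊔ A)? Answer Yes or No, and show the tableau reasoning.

Yes

1. c : (¬C ⊔ A)?  L(c) = {E, F, ∀r.B} ∪ {(C ⊓ ¬A)}
   clash {A, ¬A} at c — c ∈ (¬C ⊔ A)
2. Hence c : (¬C ⊔ A): entailed.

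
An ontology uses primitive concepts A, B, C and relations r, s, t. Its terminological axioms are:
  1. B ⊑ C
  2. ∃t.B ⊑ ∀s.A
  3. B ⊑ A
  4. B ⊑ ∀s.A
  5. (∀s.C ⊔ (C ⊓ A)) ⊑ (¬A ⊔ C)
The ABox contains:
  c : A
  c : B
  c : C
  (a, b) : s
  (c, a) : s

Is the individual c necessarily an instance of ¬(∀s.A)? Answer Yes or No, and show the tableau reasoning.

No

1. c : ¬(∀s.A)?  L(c) = {A, B, C} ∪ {∀s.A}
   open: L(c) ⊇ {A, B, C, ∀s.A} — c ∉ ¬(∀s.A) possible
2. Hence c : ¬(∀s.A): not entailed.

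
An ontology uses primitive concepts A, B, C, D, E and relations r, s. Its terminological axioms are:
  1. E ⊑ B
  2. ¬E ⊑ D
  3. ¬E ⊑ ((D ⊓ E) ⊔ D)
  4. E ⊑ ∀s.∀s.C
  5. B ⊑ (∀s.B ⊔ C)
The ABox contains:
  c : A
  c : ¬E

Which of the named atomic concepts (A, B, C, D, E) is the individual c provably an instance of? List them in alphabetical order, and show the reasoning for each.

{A, D}

1. c : A?  L(c) = {A, ¬E} ∪ {¬A}
   clash {A, ¬A} at c — c ∈ A
2. c : B?  L(c) = {A, ¬E} ∪ {¬B}
   apply at c: ¬E⊑D; ¬E⊑((D ⊓ E) ⊔ D)
   open: L(c) ⊇ {A, D, ¬B, ¬E} — c ∉ B possible
3. c : C?  L(c) = {A, ¬E} ∪ {¬C}
   apply at c: ¬E⊑D; ¬E⊑((D ⊓ E) ⊔ D)
   open: L(c) ⊇ {A, D, ¬B, ¬C, ¬E} — c ∉ C possible
4. c : D?  L(c) = {A, ¬E} ∪ {¬D}
   clash {D, ¬D} at c — c ∈ D
5. c : E?  L(c) = {A, ¬E} ∪ {¬E}
   apply at c: ¬E⊑D; ¬E⊑((D ⊓ E) ⊔ D)
   open: L(c) ⊇ {A, D, ¬B, ¬E} — c ∉ E possible
6. Entailed for c: {A, D}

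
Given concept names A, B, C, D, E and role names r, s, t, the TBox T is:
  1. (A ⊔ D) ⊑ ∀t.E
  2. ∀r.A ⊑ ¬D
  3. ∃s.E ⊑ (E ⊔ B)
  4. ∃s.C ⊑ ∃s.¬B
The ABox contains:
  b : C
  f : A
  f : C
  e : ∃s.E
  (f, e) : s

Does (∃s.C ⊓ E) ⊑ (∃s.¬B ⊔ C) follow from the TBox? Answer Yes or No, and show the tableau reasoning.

Yes

1. (∃s.C ⊓ E) ⊑ (∃s.¬B ⊔ C)  ⇔  ((∃s.C ⊓ E) ⊓ (∀s.B ⊓ ¬C)) unsat w.r.t. T
   all branches close; clash {B, ¬B} at an ∃-successor
2. Hence (∃s.C ⊓ E) ⊑ (∃s.¬B ⊔ C): entailed.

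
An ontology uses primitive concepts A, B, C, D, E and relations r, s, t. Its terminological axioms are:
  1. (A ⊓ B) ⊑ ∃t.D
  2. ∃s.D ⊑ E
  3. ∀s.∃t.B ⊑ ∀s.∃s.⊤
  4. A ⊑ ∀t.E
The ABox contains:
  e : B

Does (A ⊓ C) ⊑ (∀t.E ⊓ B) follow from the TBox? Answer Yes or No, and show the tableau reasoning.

No

1. (A ⊓ C) ⊑ (∀t.E ⊓ B)  ⇔  ((A ⊓ C) ⊓ (∃t.¬E ⊔ ¬B)) unsat w.r.t. T
   apply at x₀: A⊑∀t.E
   open: L(x₀) ⊇ {A, C, ¬B, ∀s.¬D, ∀t.E, …} (+ ∃-successors)
2. Hence (A ⊓ C) ⊑ (∀t.E ⊓ B): not entailed.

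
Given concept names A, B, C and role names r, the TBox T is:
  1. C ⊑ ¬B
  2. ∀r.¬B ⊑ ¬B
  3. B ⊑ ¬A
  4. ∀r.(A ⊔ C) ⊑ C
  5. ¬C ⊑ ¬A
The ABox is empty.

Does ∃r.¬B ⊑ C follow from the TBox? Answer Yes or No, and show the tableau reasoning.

1. ∃r.¬B ⊑ C  ⇔  (∃r.¬B ⊓ ¬C) unsat w.r.t. T
   apply at x₀: ¬C⊑¬A
   open: L(x₀) ⊇ {¬A, ¬C, ∃r.(¬A ⊓ ¬C), ∃r.B, ∃r.¬B} (+ ∃-successors)
2. Hence ∃r.¬B ⊑ C: not entailed.

No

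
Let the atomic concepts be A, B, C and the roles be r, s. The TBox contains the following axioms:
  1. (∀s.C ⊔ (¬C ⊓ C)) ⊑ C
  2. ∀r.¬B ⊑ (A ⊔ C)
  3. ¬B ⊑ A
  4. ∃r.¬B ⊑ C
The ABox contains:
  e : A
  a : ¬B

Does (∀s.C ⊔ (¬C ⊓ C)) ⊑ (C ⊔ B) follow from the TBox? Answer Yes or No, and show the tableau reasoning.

1. (∀s.C ⊔ (¬C ⊓ C)) ⊑ (C ⊔ B)  ⇔  ((∀s.C ⊔ (¬C ⊓ C)) ⊓ (¬C ⊓ ¬B)) unsat w.r.t. T
   all branches close; clash {C, ¬C} at x₀
2. Hence (∀s.C ⊔ (¬C ⊓ C)) ⊑ (C ⊔ B): entailed.

Yes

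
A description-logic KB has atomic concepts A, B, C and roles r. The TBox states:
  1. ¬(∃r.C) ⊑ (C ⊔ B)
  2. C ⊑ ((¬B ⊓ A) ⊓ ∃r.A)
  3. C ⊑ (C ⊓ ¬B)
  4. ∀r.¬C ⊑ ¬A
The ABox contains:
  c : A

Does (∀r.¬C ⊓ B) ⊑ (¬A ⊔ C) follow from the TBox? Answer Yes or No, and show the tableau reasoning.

1. (∀r.¬C ⊓ B) ⊑ (¬A ⊔ C)  ⇔  ((∀r.¬C ⊓ B) ⊓ (A ⊓ ¬C)) unsat w.r.t. T
   all branches close; clash {A, ¬A} at x₀
2. Hence (∀r.¬C ⊓ B) ⊑ (¬A ⊔ C): entailed.

Yes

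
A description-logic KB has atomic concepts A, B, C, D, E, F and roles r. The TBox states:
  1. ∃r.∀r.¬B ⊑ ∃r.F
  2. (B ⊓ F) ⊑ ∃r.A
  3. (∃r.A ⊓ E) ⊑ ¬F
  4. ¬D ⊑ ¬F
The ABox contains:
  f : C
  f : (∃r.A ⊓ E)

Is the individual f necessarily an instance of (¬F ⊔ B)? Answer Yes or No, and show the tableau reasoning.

Yes

1. f : (¬F ⊔ B)?  L(f) = {C, (∃r.A ⊓ E)} ∪ {(F ⊓ ¬B)}
   clash {F, ¬F} at f — f ∈ (¬F ⊔ B)
2. Hence f : (¬F ⊔ B): entailed.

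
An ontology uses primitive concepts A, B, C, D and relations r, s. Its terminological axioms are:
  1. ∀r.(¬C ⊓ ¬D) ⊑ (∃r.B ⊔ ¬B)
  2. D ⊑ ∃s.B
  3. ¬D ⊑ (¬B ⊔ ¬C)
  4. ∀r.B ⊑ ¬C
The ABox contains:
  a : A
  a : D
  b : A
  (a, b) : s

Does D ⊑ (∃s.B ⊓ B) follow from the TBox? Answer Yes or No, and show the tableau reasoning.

No

1. D ⊑ (∃s.B ⊓ B)  ⇔  (D ⊓ (∀s.¬B ⊔ ¬B)) unsat w.r.t. T
   apply at x₀: D⊑∃s.B
   open: L(x₀) ⊇ {D, ¬B, ∃r.(C ⊔ D), ∃r.¬B, ∃s.B} (+ ∃-successors)
2. Hence D ⊑ (∃s.B ⊓ B): not entailed.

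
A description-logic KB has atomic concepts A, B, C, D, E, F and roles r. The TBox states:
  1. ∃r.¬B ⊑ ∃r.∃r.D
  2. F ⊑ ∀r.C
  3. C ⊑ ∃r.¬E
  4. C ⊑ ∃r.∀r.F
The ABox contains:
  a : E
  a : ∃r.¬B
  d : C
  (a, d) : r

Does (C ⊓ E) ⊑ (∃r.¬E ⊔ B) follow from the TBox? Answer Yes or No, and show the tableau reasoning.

Yes

1. (C ⊓ E) ⊑ (∃r.¬E ⊔ B)  ⇔  ((C ⊓ E) ⊓ (∀r.E ⊓ ¬B)) unsat w.r.t. T
   all branches close; clash {E, ¬E} at an ∃-successor
2. Hence (C ⊓ E) ⊑ (∃r.¬E ⊔ B): entailed.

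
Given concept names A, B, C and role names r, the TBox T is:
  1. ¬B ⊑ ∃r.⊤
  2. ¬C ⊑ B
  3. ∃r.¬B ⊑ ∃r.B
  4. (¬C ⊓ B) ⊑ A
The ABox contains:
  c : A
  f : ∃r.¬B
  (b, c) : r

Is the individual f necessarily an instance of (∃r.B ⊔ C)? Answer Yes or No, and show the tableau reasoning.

Yes

1. f : (∃r.B ⊔ C)?  L(f) = {∃r.¬B} ∪ {(∀r.¬B ⊓ ¬C)}
   clash {B, ¬B} at an ∃-successor — f ∈ (∃r.B ⊔ C)
2. Hence f : (∃r.B ⊔ C): entailed.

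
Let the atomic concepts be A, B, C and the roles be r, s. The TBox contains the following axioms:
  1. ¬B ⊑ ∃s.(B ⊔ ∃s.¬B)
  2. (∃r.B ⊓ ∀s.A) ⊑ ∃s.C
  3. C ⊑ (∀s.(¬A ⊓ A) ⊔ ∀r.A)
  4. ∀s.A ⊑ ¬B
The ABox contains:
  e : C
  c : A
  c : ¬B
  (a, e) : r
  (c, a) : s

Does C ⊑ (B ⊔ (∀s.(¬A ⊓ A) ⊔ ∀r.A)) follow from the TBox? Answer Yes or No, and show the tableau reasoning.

Yes

1. C ⊑ (B ⊔ (∀s.(¬A ⊓ A) ⊔ ∀r.A))  ⇔  (C ⊓ (¬B ⊓ (∃s.(A ⊔ ¬A) ⊓ ∃r.¬A))) unsat w.r.t. T
   all branches close; clash {A, ¬A} at an ∃-successor
2. Hence C ⊑ (B ⊔ (∀s.(¬A ⊓ A) ⊔ ∀r.A)): entailed.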